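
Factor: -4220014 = -1 * 2^1 * 19^1 * 111053^1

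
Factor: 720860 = 2^2*5^1*7^1*19^1*271^1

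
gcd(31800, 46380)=60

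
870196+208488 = 1078684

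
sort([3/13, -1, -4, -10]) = [-10, -4, -1, 3/13]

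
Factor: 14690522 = 2^1*7^1*11^1*95393^1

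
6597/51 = 129 + 6/17 ≈ 129.35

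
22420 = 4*5605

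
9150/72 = 127 + 1/12 ≈ 127.08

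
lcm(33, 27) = 297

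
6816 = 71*96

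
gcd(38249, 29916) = 1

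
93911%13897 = 10529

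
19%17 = 2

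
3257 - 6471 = -3214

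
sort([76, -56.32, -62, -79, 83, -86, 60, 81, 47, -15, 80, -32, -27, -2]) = [-86, -79, -62, -56.32, -32, -27, -15, -2, 47, 60, 76, 80, 81, 83]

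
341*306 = 104346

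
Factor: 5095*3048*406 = 2^4*3^1*5^1*7^1*29^1*127^1*1019^1 = 6305001360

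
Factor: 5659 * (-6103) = -1 * 17^1 * 359^1 * 5659^1 = -34536877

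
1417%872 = 545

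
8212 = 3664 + 4548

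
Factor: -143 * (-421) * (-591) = -1 * 3^1 * 11^1 * 13^1 * 197^1 * 421^1 = -35579973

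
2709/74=36 + 45/74 ≈ 36.61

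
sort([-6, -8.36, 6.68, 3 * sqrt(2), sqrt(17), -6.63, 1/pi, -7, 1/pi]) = [-8.36, -7, -6.63, -6, 1/pi, 1/pi, sqrt(17), 3 * sqrt(2), 6.68]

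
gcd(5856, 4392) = 1464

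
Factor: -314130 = -1*2^1*3^1*5^1*37^1*283^1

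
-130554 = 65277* (-2)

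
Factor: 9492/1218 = 2^1*29^(-1)*113^1 = 226/29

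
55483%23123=9237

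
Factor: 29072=2^4*23^1*79^1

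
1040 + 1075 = 2115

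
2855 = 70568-67713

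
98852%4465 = 622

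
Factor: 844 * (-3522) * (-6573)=2^3 * 3^2 * 7^1 * 211^1 * 313^1 * 587^1=19538689464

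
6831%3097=637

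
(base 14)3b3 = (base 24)171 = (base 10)745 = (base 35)la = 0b1011101001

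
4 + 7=11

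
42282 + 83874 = 126156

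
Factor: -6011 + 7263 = 2^2*313^1 = 1252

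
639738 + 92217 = 731955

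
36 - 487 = -451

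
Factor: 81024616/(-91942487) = -1 * 2^3 * 7^(-1) * 13^(-1) * 47^1 * 113^1 * 1907^1 * 1010357^(-1)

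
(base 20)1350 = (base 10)9300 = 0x2454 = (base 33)8hr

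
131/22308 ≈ 0.00587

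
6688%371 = 10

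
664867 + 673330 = 1338197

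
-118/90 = -59/45 ≈ -1.31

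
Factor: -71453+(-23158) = -1*3^1*11^1*47^1*61^1 = -94611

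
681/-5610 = -227/1870 ≈ -0.121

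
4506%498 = 24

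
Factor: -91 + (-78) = -1 * 13^2 = -169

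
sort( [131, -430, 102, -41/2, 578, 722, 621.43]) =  [-430, -41/2, 102, 131, 578, 621.43, 722]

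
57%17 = 6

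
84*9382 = 788088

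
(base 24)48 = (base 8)150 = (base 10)104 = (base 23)4c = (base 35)2y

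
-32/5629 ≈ -0.00568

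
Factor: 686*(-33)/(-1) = 2^1*3^1*7^3*11^1 = 22638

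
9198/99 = 1022/11 ≈ 92.91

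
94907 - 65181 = 29726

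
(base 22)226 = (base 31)11q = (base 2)1111111010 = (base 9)1351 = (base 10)1018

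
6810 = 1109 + 5701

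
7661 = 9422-1761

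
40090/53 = 756 + 22/53 ≈ 756.42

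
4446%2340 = 2106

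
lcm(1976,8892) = 17784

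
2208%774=660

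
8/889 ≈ 0.00900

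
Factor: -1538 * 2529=-1 * 2^1 * 3^2 * 281^1 * 769^1=-3889602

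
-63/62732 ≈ -0.00100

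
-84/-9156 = 1/109 ≈ 0.00917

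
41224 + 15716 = 56940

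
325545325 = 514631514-189086189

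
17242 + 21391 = 38633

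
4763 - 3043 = 1720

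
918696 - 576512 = 342184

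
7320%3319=682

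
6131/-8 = -766 - 3/8≈-766.38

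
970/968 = 1 + 1/484 ≈ 1.00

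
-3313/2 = -1656 - 1/2 = -1656.50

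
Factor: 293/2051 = 7^ (-1) = 1/7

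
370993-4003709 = -3632716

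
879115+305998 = 1185113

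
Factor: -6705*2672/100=-1*2^2*3^2*5^(-1)*149^1*167^1=-895788/5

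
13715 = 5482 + 8233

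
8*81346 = 650768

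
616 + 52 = 668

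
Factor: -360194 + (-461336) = -1*2^1*5^1*82153^1 = -821530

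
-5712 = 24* (-238)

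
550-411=139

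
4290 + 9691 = 13981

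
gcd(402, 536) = 134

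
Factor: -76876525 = -1 * 5^2 * 11^1 * 279551^1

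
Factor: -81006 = -1*2^1*3^1*23^1*587^1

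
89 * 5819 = 517891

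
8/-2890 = -4/1445 ≈ -0.00277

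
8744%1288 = 1016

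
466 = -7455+7921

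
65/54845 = 13/10969 ≈ 0.00119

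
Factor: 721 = 7^1 * 103^1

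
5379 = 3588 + 1791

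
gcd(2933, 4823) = 7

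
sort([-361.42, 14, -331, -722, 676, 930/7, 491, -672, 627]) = [-722, -672, -361.42, -331, 14, 930/7, 491, 627, 676]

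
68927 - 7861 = 61066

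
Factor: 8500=2^2 * 5^3 * 17^1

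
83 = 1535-1452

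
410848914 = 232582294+178266620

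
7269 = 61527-54258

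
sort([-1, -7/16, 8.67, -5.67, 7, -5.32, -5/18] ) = [-5.67, -5.32, -1, -7/16, -5/18, 7, 8.67] 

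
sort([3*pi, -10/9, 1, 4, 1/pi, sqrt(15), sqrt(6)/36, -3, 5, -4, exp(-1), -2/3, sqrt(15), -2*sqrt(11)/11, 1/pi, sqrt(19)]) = [-4, -3, -10/9, -2/3, -2*sqrt(11)/11, sqrt(6)/36, 1/pi, 1/pi, exp(-1), 1, sqrt(15), sqrt(15), 4, sqrt(19), 5, 3*pi]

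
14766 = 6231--8535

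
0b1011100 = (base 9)112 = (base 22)44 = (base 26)3e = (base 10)92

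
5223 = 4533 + 690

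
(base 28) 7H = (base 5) 1323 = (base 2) 11010101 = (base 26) 85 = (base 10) 213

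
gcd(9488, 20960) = 16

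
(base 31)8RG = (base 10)8541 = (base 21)J7F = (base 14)3181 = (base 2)10000101011101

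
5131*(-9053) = -46450943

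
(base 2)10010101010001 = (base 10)9553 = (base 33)8pg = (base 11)71a5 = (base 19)178f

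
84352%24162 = 11866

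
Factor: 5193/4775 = 3^2*5^(-2)*191^(-1)*577^1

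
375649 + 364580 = 740229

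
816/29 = 28 + 4/29 ≈ 28.14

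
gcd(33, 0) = 33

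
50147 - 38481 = 11666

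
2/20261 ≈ 0.0000987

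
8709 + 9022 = 17731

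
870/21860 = 87/2186≈0.0398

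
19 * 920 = 17480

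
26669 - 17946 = 8723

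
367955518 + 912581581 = 1280537099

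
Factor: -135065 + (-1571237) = -1*2^1*13^1*29^1*31^1*73^1 = -1706302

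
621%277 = 67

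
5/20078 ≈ 0.000249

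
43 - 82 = -39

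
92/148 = 23/37 ≈ 0.622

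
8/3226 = 4/1613 ≈ 0.00248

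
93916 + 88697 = 182613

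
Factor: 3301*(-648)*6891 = -1*2^3*3^5*2297^1*3301^1 = -14740179768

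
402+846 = 1248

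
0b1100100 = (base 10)100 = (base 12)84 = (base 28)3g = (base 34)2w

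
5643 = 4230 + 1413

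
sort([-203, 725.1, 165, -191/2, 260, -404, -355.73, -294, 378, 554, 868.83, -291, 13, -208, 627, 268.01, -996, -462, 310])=[-996, -462, -404, -355.73, -294, -291, -208, -203, -191/2, 13, 165, 260, 268.01, 310, 378, 554, 627, 725.1, 868.83]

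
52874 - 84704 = -31830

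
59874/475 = 126 + 24/475 ≈ 126.05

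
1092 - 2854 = -1762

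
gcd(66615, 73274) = 1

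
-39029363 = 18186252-57215615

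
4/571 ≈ 0.00701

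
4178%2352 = 1826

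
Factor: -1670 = -1*2^1*5^1*167^1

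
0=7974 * 0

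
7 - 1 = 6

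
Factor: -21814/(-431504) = 2^(-3) * 13^1 * 149^(-1) * 181^(-1) * 839^1 = 10907/215752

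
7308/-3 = -2436 = -2436.00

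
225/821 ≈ 0.274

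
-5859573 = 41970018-47829591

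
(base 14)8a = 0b1111010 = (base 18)6e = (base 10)122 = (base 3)11112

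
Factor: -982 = -1*2^1*491^1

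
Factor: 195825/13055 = 3^1*5^1 = 15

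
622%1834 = 622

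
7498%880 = 458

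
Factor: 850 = 2^1*5^2*17^1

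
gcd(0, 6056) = 6056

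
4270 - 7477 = -3207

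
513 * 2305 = 1182465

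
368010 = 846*435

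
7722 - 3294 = 4428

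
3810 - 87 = 3723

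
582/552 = 97/92 ≈ 1.05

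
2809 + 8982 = 11791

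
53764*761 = 40914404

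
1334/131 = 10+24/131 ≈ 10.18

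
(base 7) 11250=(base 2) 101100111101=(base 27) 3pf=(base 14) 1097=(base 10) 2877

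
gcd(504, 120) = 24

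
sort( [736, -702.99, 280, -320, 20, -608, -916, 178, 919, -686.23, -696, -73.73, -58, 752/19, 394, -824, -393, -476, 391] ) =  [-916, -824, -702.99, -696, -686.23, -608, -476, -393, -320, -73.73, -58, 20, 752/19, 178, 280, 391, 394, 736, 919] 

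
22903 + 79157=102060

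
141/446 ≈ 0.316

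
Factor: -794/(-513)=2^1*3^(-3)*19^(-1)*397^1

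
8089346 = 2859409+5229937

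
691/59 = 11 + 42/59 ≈ 11.71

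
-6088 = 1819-7907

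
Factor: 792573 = 3^1*61^2*71^1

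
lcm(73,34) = 2482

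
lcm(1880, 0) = 0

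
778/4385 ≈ 0.177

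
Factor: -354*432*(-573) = 2^5*3^5*59^1*191^1 = 87627744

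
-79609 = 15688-95297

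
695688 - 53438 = 642250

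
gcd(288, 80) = 16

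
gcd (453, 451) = 1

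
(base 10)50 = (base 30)1k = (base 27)1n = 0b110010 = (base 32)1i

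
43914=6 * 7319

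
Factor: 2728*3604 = 2^5*11^1*17^1*31^1*53^1 = 9831712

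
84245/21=4011 + 2/3 ≈ 4011.67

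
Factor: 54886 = 2^1 * 13^1 * 2111^1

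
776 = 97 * 8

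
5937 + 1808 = 7745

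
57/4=14+1/4=14.25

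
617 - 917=-300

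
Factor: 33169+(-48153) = -1*2^3*1873^1 = -14984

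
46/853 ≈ 0.0539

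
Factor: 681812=2^2 * 23^1 * 7411^1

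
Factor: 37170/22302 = 3^(-1)*5^1 = 5/3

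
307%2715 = 307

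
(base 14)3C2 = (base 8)1366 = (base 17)2AA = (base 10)758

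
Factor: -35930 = -1 * 2^1 * 5^1 * 3593^1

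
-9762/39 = -250 - 4/13 ≈ -250.31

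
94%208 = 94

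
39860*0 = 0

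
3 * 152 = 456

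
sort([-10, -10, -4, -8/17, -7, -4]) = [-10, -10, -7, -4, -4, -8/17]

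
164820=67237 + 97583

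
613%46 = 15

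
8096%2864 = 2368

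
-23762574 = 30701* (-774)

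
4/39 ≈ 0.103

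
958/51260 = 479/25630 ≈ 0.0187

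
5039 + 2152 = 7191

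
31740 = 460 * 69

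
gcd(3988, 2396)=4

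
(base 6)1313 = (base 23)eb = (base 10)333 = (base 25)d8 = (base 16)14d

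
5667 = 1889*3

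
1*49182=49182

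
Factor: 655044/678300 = 5^(-2)*7^(-1)*13^2 = 169/175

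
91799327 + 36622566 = 128421893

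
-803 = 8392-9195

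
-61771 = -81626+19855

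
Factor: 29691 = 3^2 * 3299^1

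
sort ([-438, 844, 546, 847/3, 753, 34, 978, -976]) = [-976, -438, 34, 847/3, 546, 753, 844, 978]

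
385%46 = 17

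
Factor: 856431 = 3^2*43^1*2213^1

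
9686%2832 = 1190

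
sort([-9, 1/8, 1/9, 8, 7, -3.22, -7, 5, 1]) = [-9, -7, -3.22, 1/9, 1/8, 1, 5, 7, 8]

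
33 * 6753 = 222849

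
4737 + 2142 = 6879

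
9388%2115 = 928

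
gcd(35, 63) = 7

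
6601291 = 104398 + 6496893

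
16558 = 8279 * 2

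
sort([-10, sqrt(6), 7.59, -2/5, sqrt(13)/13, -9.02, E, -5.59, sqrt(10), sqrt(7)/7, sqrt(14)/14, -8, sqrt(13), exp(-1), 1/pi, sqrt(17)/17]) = [-10, -9.02, -8, -5.59, -2/5, sqrt(17)/17, sqrt(14)/14, sqrt(13)/13, 1/pi, exp(-1), sqrt(7)/7, sqrt(6), E, sqrt(10), sqrt(13), 7.59]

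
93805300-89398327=4406973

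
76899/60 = 1281 + 13/20 = 1281.65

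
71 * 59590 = 4230890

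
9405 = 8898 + 507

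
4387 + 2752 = 7139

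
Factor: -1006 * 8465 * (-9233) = 2^1 * 5^1 * 7^1 * 503^1 * 1319^1 * 1693^1 = 78626289070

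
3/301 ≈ 0.00997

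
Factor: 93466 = 2^1*17^1*2749^1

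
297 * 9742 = 2893374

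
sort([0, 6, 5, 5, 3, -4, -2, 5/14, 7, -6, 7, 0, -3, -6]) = [-6, -6, -4, -3, -2, 0, 0, 5/14, 3, 5, 5, 6, 7, 7]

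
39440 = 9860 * 4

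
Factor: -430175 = -1*5^2*17207^1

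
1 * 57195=57195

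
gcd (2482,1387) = 73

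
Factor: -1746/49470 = -1 * 3^1 * 5^(-1) * 17^(-1) = -3/85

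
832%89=31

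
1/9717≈0.000103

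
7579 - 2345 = 5234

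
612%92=60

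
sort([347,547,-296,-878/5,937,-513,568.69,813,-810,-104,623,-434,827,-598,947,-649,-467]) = [-810,-649,-598,-513,-467,-434,-296,-878/5,-104,347,547,568.69,623,813,827,937,947]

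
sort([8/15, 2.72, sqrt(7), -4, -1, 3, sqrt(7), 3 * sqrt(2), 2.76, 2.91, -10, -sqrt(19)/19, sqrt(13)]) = [-10, -4, -1, -sqrt(19)/19, 8/15, sqrt(7), sqrt(7), 2.72, 2.76, 2.91, 3, sqrt(13), 3 * sqrt(2)]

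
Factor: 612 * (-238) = -1 * 2^3 * 3^2 * 7^1 * 17^2 = -145656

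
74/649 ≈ 0.114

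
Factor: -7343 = -1*7^1*1049^1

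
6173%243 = 98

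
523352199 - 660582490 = -137230291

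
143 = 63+80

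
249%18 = 15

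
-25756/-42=613 + 5/21 ≈ 613.24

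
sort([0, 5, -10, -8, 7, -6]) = [-10, -8, -6, 0, 5, 7]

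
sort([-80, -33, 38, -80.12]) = [-80.12, -80, -33, 38]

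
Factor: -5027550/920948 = -1*2^(-1)*3^1*5^2*7^(-1)*11^2*31^(-1)*277^1*1061^(-1) = -2513775/460474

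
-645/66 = -9 - 17/22 ≈ -9.77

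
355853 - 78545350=-78189497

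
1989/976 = 2 + 37/976 ≈ 2.04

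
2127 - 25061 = -22934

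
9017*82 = 739394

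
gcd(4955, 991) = 991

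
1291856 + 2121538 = 3413394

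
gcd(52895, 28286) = 1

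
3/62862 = 1/20954 ≈ 0.0000477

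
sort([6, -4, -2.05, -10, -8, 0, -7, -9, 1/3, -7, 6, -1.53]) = [-10, -9, -8, -7, -7, -4, -2.05, -1.53, 0, 1/3, 6, 6]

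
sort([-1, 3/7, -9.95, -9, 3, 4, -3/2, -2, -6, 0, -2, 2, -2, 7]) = [-9.95, -9, -6, -2, -2, -2, -3/2, -1, 0, 3/7, 2, 3, 4, 7]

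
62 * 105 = 6510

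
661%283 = 95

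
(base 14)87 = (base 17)70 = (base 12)9b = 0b1110111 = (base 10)119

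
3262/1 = 3262 = 3262.00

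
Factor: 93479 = 93479^1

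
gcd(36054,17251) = 1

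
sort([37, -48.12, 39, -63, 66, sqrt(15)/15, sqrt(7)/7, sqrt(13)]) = [-63, -48.12, sqrt(15)/15, sqrt(7)/7, sqrt(13), 37, 39, 66]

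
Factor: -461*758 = -1*2^1*379^1*461^1 = -349438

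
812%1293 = 812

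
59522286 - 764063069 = -704540783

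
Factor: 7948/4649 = 2^2*1987^1*4649^(-1)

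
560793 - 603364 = -42571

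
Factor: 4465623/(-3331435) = -1*3^1*5^(-1)*23^(-1)*29^1*59^(-1)*491^(-1)*51329^1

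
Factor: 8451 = 3^3*313^1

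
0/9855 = 0 = 0.00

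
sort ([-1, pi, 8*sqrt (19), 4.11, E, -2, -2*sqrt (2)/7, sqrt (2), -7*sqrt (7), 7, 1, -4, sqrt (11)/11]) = [-7*sqrt (7), -4, -2, -1, -2*sqrt (2)/7, sqrt (11)/11, 1, sqrt (2), E, pi, 4.11, 7, 8*sqrt (19)]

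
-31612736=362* (-87328)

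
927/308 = 3 + 3/308 ≈ 3.01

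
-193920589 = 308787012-502707601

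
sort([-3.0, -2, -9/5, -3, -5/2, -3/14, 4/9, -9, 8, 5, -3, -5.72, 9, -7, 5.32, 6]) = [-9, -7, -5.72, -3.0, -3, -3, -5/2, -2, -9/5, -3/14, 4/9, 5, 5.32, 6, 8, 9]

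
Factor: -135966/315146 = -1*3^1*13^(-1)*23^(-1)*43^1 = -129/299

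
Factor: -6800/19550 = -1*2^3*23^(-1) = -8/23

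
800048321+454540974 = 1254589295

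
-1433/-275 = 5 + 58/275 ≈ 5.21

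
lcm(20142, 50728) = 1369656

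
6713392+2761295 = 9474687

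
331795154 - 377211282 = -45416128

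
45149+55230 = 100379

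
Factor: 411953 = 23^1 * 17911^1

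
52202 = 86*607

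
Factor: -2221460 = -1 * 2^2 * 5^1 * 31^1 * 3583^1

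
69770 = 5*13954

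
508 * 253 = 128524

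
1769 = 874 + 895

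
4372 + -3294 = 1078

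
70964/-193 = -367 - 133/193≈-367.69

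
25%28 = 25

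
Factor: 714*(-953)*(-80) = 2^5*3^1*5^1*7^1*17^1*953^1 = 54435360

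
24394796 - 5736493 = 18658303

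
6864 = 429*16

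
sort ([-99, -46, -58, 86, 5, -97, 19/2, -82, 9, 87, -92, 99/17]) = [-99, -97, -92, -82, -58, -46, 5, 99/17, 9, 19/2, 86, 87]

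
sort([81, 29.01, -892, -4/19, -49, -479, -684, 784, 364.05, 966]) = [-892, -684, -479, -49, -4/19, 29.01, 81, 364.05, 784, 966]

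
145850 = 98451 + 47399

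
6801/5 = 1360 + 1/5 = 1360.20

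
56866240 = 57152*995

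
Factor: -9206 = -1*2^1*4603^1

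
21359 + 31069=52428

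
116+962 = 1078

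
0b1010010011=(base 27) ob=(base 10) 659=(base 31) l8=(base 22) 17l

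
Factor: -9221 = -1 * 9221^1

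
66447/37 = 1795 + 32/37 ≈ 1795.86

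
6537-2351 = 4186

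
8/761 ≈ 0.0105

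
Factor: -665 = -1 * 5^1 * 7^1 * 19^1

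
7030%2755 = 1520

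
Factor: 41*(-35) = -1*5^1*7^1*41^1 = -1435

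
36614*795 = 29108130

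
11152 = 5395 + 5757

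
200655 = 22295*9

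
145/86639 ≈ 0.00167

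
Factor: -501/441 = -1 * 3^(-1) * 7^(-2) * 167^1 = -167/147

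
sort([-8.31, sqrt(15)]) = [-8.31, sqrt(15)]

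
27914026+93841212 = 121755238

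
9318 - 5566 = 3752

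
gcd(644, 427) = 7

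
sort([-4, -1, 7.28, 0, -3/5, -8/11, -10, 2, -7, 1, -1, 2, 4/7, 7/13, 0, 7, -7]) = [-10, -7, -7, -4, -1, -1, -8/11, -3/5, 0, 0, 7/13, 4/7, 1, 2, 2, 7, 7.28]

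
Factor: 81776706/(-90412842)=-1 * 11^1 * 13^(-1) * 1159139^(-1) * 1239041^1=-13629451/15068807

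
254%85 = 84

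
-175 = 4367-4542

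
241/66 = 3 + 43/66 ≈ 3.65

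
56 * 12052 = 674912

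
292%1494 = 292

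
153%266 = 153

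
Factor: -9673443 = -1*3^2*13^1*29^1*2851^1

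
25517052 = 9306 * 2742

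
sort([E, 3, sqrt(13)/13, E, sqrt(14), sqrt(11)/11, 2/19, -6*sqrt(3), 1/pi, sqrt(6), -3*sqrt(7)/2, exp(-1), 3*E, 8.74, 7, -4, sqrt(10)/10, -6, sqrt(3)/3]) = [-6*sqrt(3), -6, -4, -3*sqrt(7)/2, 2/19, sqrt(13)/13, sqrt(11)/11, sqrt(10)/10, 1/pi, exp(-1), sqrt(3)/3, sqrt(6), E, E, 3, sqrt(14), 7, 3*E, 8.74]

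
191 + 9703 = 9894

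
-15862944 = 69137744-85000688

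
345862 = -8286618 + 8632480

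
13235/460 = 28 + 71/92 ≈ 28.77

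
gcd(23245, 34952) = 1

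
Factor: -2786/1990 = -1*5^(-1)*7^1 = -7/5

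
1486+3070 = 4556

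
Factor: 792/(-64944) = -1 * 2^(-1) * 41^(-1) = -1/82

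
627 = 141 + 486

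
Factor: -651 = -1*3^1*7^1*31^1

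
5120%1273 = 28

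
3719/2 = 1859 + 1/2 = 1859.50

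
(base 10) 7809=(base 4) 1322001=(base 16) 1e81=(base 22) g2l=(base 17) 1a06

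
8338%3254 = 1830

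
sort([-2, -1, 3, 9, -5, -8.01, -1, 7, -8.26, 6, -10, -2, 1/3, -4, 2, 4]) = [-10, -8.26, -8.01, -5, -4, -2, -2, -1, -1, 1/3, 2, 3, 4, 6, 7, 9]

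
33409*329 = 10991561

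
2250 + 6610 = 8860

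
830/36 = 23 + 1/18 ≈ 23.06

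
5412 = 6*902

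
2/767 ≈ 0.00261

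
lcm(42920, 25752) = 128760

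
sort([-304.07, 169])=[-304.07, 169]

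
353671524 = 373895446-20223922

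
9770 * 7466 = 72942820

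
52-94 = -42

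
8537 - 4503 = 4034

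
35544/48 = 740 + 1/2 = 740.50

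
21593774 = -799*(-27026)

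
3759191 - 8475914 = -4716723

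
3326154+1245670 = 4571824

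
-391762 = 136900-528662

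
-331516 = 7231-338747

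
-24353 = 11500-35853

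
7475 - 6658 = 817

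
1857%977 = 880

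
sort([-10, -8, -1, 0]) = [-10, -8, -1, 0]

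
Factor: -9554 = -1*2^1*17^1*281^1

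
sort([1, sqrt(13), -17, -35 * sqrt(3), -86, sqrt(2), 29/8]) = [-86, -35 * sqrt(3), -17, 1, sqrt(2), sqrt(13), 29/8]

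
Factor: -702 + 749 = 47^1 = 47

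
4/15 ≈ 0.267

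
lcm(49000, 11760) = 294000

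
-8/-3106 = 4/1553 ≈ 0.00258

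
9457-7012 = 2445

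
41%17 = 7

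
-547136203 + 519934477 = -27201726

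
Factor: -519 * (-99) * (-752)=-1 * 2^4 * 3^3 * 11^1 * 47^1 * 173^1=-38638512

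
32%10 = 2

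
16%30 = 16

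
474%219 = 36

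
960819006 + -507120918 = 453698088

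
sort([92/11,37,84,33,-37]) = [-37,92/11,33,37,84]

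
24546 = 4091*6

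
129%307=129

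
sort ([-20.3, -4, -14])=[-20.3, -14, -4]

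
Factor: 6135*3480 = 2^3*3^2*5^2*29^1*409^1 = 21349800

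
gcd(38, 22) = 2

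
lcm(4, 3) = 12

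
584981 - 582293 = 2688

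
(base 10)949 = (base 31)uj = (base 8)1665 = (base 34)rv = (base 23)1i6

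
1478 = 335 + 1143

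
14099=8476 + 5623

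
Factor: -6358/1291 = -1*2^1*11^1*17^2*1291^(-1)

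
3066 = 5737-2671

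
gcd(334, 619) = 1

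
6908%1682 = 180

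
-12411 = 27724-40135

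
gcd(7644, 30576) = 7644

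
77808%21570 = 13098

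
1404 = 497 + 907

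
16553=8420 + 8133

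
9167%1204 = 739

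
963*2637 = 2539431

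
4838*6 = 29028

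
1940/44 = 485/11 ≈ 44.09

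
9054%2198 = 262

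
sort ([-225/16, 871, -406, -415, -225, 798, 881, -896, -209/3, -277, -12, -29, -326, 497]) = [-896, -415, -406, -326, -277, -225, -209/3, -29, -225/16, -12, 497, 798, 871, 881]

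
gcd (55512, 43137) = 9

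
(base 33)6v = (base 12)171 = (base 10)229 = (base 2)11100101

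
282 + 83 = 365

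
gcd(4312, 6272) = 392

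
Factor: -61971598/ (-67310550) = 3^ (-2)*5^ (-2)*13^1*73^1*103^1*317^1*149579^ (-1) = 30985799/33655275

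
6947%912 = 563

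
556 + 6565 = 7121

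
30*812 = 24360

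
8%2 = 0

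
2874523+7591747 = 10466270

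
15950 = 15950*1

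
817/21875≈0.0373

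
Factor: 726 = 2^1 * 3^1 * 11^2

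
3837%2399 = 1438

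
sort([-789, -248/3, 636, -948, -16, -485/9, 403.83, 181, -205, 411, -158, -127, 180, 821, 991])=[-948, -789, -205, -158, -127, -248/3, -485/9, -16, 180, 181, 403.83, 411, 636, 821, 991]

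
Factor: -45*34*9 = -1*2^1*3^4*5^1*17^1 = -13770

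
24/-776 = -3/97 ≈ -0.0309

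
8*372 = 2976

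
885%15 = 0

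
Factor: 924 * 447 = 2^2 * 3^2 * 7^1 * 11^1 * 149^1 = 413028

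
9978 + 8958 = 18936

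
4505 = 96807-92302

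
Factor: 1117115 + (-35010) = 5^1*216421^1 = 1082105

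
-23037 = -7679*3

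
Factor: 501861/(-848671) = -1 * 3^1 * 131^1 * 1277^1 * 848671^(-1)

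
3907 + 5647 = 9554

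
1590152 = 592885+997267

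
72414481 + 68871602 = 141286083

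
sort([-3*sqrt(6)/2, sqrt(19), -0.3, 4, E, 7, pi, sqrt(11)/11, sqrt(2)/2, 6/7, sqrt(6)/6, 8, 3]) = [-3*sqrt(6)/2, -0.3, sqrt(11)/11, sqrt(6)/6, sqrt(2)/2, 6/7, E, 3, pi, 4, sqrt(19), 7, 8]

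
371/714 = 53/102 ≈ 0.520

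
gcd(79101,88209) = 99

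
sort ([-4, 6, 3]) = [-4, 3, 6]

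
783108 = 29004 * 27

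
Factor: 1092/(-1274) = -1*2^1*3^1*7^(-1) = -6/7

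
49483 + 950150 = 999633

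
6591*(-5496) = -36224136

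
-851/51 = -16 - 35/51 ≈ -16.69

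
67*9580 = 641860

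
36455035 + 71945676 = 108400711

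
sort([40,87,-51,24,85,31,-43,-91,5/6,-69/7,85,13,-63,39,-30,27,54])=[-91,-63,-51,-43,-30,-69/7,5/6,13,24,27,31,39,40,54,85,85,87]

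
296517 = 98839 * 3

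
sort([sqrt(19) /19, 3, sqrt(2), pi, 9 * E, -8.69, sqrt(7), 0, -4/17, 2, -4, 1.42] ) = [-8.69, -4, -4/17, 0, sqrt(19) /19, sqrt(2), 1.42, 2, sqrt(7), 3, pi, 9 * E] 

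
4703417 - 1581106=3122311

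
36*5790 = 208440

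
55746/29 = 1922 + 8/29≈1922.28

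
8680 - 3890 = 4790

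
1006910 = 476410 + 530500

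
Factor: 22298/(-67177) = -1*2^1*11^(-1)*31^(-1)*197^(-1)*11149^1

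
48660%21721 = 5218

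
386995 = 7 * 55285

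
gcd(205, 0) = 205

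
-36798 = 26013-62811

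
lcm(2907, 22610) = 203490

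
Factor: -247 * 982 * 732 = -1 * 2^3 * 3^1 * 13^1 * 19^1 * 61^1 * 491^1 = -177549528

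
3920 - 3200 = 720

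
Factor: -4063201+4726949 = 2^2 * 17^1 * 43^1 * 227^1 = 663748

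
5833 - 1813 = 4020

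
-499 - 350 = -849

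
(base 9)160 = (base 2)10000111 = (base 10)135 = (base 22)63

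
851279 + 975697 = 1826976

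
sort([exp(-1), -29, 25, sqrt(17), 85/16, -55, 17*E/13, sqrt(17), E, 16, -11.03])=[-55, -29, -11.03, exp(-1), E, 17*E/13, sqrt(17), sqrt(17), 85/16, 16, 25]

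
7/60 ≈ 0.117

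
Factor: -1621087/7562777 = -1*13^1*124699^1*7562777^(-1)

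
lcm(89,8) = 712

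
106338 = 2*53169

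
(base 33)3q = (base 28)4d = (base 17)76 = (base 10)125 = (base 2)1111101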